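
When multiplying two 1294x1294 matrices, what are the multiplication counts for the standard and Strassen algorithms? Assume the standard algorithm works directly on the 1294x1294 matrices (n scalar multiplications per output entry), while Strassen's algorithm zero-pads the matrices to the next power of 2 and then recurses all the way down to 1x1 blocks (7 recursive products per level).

Matrix multiplication for 1294x1294 matrices:

Strassen's algorithm requires power-of-2 dimensions. Pad 1294x1294 to 2048x2048 (next power of 2).

Standard algorithm: 1294^3 = 2166720184 multiplications
Strassen's algorithm: 7^(log2(2048)) = 7^11 = 1977326743 multiplications
Savings: 2166720184 - 1977326743 = 189393441 multiplications

Standard: 2166720184 multiplications (1294^3). Strassen: 1977326743 multiplications (7^11, after padding to 2048x2048). Strassen reduces 8 recursive multiplications to 7 at each level.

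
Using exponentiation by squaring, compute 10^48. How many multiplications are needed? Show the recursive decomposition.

Computing 10^48 by squaring (build up from 10^1; each line after the first costs one multiplication):

10^1 = 10
10^2 = (10^1)^2 = 10^2 = 100
10^3 = 10 * 10^2 = 10 * 100 = 1000
10^6 = (10^3)^2 = 1000^2 = 1000000
10^12 = (10^6)^2 = 1000000^2 = 1000000000000
10^24 = (10^12)^2 = 1000000000000^2 = 1000000000000000000000000
10^48 = (10^24)^2 = 1000000000000000000000000^2 = 1000000000000000000000000000000000000000000000000

Result: 1000000000000000000000000000000000000000000000000
Multiplications needed: 6 (6 lines after 10^1)

10^48 = 1000000000000000000000000000000000000000000000000. Using exponentiation by squaring, this requires 6 multiplications. The key idea: if the exponent is even, square the half-power; if odd, multiply by the base once.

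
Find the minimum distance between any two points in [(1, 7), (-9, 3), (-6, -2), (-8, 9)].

Computing all pairwise distances among 4 points:

d((1, 7), (-9, 3)) = 10.7703
d((1, 7), (-6, -2)) = 11.4018
d((1, 7), (-8, 9)) = 9.2195
d((-9, 3), (-6, -2)) = 5.831 <-- minimum
d((-9, 3), (-8, 9)) = 6.0828
d((-6, -2), (-8, 9)) = 11.1803

Closest pair: (-9, 3) and (-6, -2) with distance 5.831

The closest pair is (-9, 3) and (-6, -2) with Euclidean distance 5.831. For 4 points, brute-force pairwise comparison is shown above. For large n, the divide-and-conquer algorithm (sort by x, recurse on halves, check the dividing strip) achieves O(n log n).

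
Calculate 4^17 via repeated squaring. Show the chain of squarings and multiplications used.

Computing 4^17 by squaring (build up from 4^1; each line after the first costs one multiplication):

4^1 = 4
4^2 = (4^1)^2 = 4^2 = 16
4^4 = (4^2)^2 = 16^2 = 256
4^8 = (4^4)^2 = 256^2 = 65536
4^16 = (4^8)^2 = 65536^2 = 4294967296
4^17 = 4 * 4^16 = 4 * 4294967296 = 17179869184

Result: 17179869184
Multiplications needed: 5 (5 lines after 4^1)

4^17 = 17179869184. Using exponentiation by squaring, this requires 5 multiplications. The key idea: if the exponent is even, square the half-power; if odd, multiply by the base once.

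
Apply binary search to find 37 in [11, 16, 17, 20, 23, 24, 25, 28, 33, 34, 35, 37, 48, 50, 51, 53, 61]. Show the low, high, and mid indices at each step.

Binary search for 37 in [11, 16, 17, 20, 23, 24, 25, 28, 33, 34, 35, 37, 48, 50, 51, 53, 61]:

lo=0, hi=16, mid=8, arr[mid]=33 -> 33 < 37, search right half
lo=9, hi=16, mid=12, arr[mid]=48 -> 48 > 37, search left half
lo=9, hi=11, mid=10, arr[mid]=35 -> 35 < 37, search right half
lo=11, hi=11, mid=11, arr[mid]=37 -> Found target at index 11!

Binary search finds 37 at index 11 after 4 comparisons. The search repeatedly halves the search space by comparing with the middle element.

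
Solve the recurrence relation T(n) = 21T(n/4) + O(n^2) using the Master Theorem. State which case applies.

Master Theorem for T(n) = 21T(n/4) + O(n^2):

a = 21, b = 4, c = 2
log_b(a) = log_4(21) = 2.1962

Case 1: c = 2 < log_4(21) = 2.1962
T(n) = O(n^(log_4 21))

For T(n) = 21T(n/4) + O(n^2): log_4(21) = 2.1962. This is Case 1 of the Master Theorem (c < log_b(a), work dominated by leaves), giving O(n^(log_4 21)).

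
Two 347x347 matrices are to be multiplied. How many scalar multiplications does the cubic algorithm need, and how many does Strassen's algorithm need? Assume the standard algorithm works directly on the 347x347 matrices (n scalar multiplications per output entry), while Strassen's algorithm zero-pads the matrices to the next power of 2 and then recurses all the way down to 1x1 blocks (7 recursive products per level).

Matrix multiplication for 347x347 matrices:

Strassen's algorithm requires power-of-2 dimensions. Pad 347x347 to 512x512 (next power of 2).

Standard algorithm: 347^3 = 41781923 multiplications
Strassen's algorithm: 7^(log2(512)) = 7^9 = 40353607 multiplications
Savings: 41781923 - 40353607 = 1428316 multiplications

Standard: 41781923 multiplications (347^3). Strassen: 40353607 multiplications (7^9, after padding to 512x512). Strassen reduces 8 recursive multiplications to 7 at each level.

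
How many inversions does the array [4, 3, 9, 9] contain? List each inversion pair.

Finding inversions in [4, 3, 9, 9]:

(0, 1): arr[0]=4 > arr[1]=3

Total inversions: 1

The array has 1 inversion(s): (0,1). Each pair (i,j) satisfies i < j and arr[i] > arr[j].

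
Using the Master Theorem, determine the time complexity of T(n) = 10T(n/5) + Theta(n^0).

Master Theorem for T(n) = 10T(n/5) + O(n^0):

a = 10, b = 5, c = 0
log_b(a) = log_5(10) = 1.4307

Case 1: c = 0 < log_5(10) = 1.4307
T(n) = O(n^(log_5 10))

For T(n) = 10T(n/5) + O(n^0): log_5(10) = 1.4307. This is Case 1 of the Master Theorem (c < log_b(a), work dominated by leaves), giving O(n^(log_5 10)).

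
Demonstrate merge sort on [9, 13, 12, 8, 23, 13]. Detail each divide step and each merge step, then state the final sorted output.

Merge sort trace:

Split: [9, 13, 12, 8, 23, 13] -> [9, 13, 12] and [8, 23, 13]
  Split: [9, 13, 12] -> [9] and [13, 12]
    Split: [13, 12] -> [13] and [12]
    Merge: [13] + [12] -> [12, 13]
  Merge: [9] + [12, 13] -> [9, 12, 13]
  Split: [8, 23, 13] -> [8] and [23, 13]
    Split: [23, 13] -> [23] and [13]
    Merge: [23] + [13] -> [13, 23]
  Merge: [8] + [13, 23] -> [8, 13, 23]
Merge: [9, 12, 13] + [8, 13, 23] -> [8, 9, 12, 13, 13, 23]

Final sorted array: [8, 9, 12, 13, 13, 23]

The merge sort proceeds by recursively splitting the array and merging sorted halves.
After all merges, the sorted array is [8, 9, 12, 13, 13, 23].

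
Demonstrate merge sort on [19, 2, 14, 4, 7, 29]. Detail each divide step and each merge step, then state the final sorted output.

Merge sort trace:

Split: [19, 2, 14, 4, 7, 29] -> [19, 2, 14] and [4, 7, 29]
  Split: [19, 2, 14] -> [19] and [2, 14]
    Split: [2, 14] -> [2] and [14]
    Merge: [2] + [14] -> [2, 14]
  Merge: [19] + [2, 14] -> [2, 14, 19]
  Split: [4, 7, 29] -> [4] and [7, 29]
    Split: [7, 29] -> [7] and [29]
    Merge: [7] + [29] -> [7, 29]
  Merge: [4] + [7, 29] -> [4, 7, 29]
Merge: [2, 14, 19] + [4, 7, 29] -> [2, 4, 7, 14, 19, 29]

Final sorted array: [2, 4, 7, 14, 19, 29]

The merge sort proceeds by recursively splitting the array and merging sorted halves.
After all merges, the sorted array is [2, 4, 7, 14, 19, 29].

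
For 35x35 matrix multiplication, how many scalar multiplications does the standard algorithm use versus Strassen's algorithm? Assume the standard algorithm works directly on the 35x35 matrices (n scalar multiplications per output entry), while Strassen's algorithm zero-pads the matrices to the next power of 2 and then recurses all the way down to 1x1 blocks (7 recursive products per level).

Matrix multiplication for 35x35 matrices:

Strassen's algorithm requires power-of-2 dimensions. Pad 35x35 to 64x64 (next power of 2).

Standard algorithm: 35^3 = 42875 multiplications
Strassen's algorithm: 7^(log2(64)) = 7^6 = 117649 multiplications
Difference: 42875 - 117649 = -74774 (Strassen uses MORE here due to padding overhead — for small or just-over-power-of-2 n, padding can outweigh the per-level savings)

Standard: 42875 multiplications (35^3). Strassen: 117649 multiplications (7^6, after padding to 64x64). Strassen reduces 8 recursive multiplications to 7 at each level.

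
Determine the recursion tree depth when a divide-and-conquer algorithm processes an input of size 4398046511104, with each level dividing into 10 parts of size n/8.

For divide and conquer with division factor 8:

Problem sizes at each level:
Level 0: 4398046511104
Level 1: 549755813888
Level 2: 68719476736
Level 3: 8589934592
Level 4: 1073741824
Level 5: 134217728
Level 6: 16777216
Level 7: 2097152
Level 8: 262144
Level 9: 32768
Level 10: 4096
Level 11: 512
Level 12: 64
Level 13: 8
Level 14: 1

The root is level 0 and the size-1 base case is level 14 (the tree spans levels 0 through 14, i.e. 15 levels counting the root), so the depth is the number of divisions: log_8(4398046511104) = 14

The recursion tree depth is log_8(4398046511104) = 14. At each level, the problem size is divided by 8, so it takes 14 divisions to reduce to a base case of size 1. The algorithm makes 10 recursive calls at each level.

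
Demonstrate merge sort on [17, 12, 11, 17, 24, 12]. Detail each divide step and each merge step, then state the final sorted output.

Merge sort trace:

Split: [17, 12, 11, 17, 24, 12] -> [17, 12, 11] and [17, 24, 12]
  Split: [17, 12, 11] -> [17] and [12, 11]
    Split: [12, 11] -> [12] and [11]
    Merge: [12] + [11] -> [11, 12]
  Merge: [17] + [11, 12] -> [11, 12, 17]
  Split: [17, 24, 12] -> [17] and [24, 12]
    Split: [24, 12] -> [24] and [12]
    Merge: [24] + [12] -> [12, 24]
  Merge: [17] + [12, 24] -> [12, 17, 24]
Merge: [11, 12, 17] + [12, 17, 24] -> [11, 12, 12, 17, 17, 24]

Final sorted array: [11, 12, 12, 17, 17, 24]

The merge sort proceeds by recursively splitting the array and merging sorted halves.
After all merges, the sorted array is [11, 12, 12, 17, 17, 24].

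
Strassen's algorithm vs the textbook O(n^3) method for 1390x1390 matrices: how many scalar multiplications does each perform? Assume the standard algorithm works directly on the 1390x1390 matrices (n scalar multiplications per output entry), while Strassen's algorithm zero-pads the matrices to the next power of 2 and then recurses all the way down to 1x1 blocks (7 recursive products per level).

Matrix multiplication for 1390x1390 matrices:

Strassen's algorithm requires power-of-2 dimensions. Pad 1390x1390 to 2048x2048 (next power of 2).

Standard algorithm: 1390^3 = 2685619000 multiplications
Strassen's algorithm: 7^(log2(2048)) = 7^11 = 1977326743 multiplications
Savings: 2685619000 - 1977326743 = 708292257 multiplications

Standard: 2685619000 multiplications (1390^3). Strassen: 1977326743 multiplications (7^11, after padding to 2048x2048). Strassen reduces 8 recursive multiplications to 7 at each level.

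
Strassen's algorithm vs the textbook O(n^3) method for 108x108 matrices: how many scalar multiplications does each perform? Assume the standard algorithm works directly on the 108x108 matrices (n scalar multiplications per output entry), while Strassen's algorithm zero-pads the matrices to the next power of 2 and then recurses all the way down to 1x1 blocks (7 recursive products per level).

Matrix multiplication for 108x108 matrices:

Strassen's algorithm requires power-of-2 dimensions. Pad 108x108 to 128x128 (next power of 2).

Standard algorithm: 108^3 = 1259712 multiplications
Strassen's algorithm: 7^(log2(128)) = 7^7 = 823543 multiplications
Savings: 1259712 - 823543 = 436169 multiplications

Standard: 1259712 multiplications (108^3). Strassen: 823543 multiplications (7^7, after padding to 128x128). Strassen reduces 8 recursive multiplications to 7 at each level.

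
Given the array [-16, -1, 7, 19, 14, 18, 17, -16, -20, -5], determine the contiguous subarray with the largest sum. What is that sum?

Using Kadane's algorithm on [-16, -1, 7, 19, 14, 18, 17, -16, -20, -5]:

Scanning through the array:
Position 1 (value -1): max_ending_here = -1, max_so_far = -1
Position 2 (value 7): max_ending_here = 7, max_so_far = 7
Position 3 (value 19): max_ending_here = 26, max_so_far = 26
Position 4 (value 14): max_ending_here = 40, max_so_far = 40
Position 5 (value 18): max_ending_here = 58, max_so_far = 58
Position 6 (value 17): max_ending_here = 75, max_so_far = 75
Position 7 (value -16): max_ending_here = 59, max_so_far = 75
Position 8 (value -20): max_ending_here = 39, max_so_far = 75
Position 9 (value -5): max_ending_here = 34, max_so_far = 75

Maximum subarray: [7, 19, 14, 18, 17]
Maximum sum: 75

The maximum subarray is [7, 19, 14, 18, 17] with sum 75. This subarray runs from index 2 to index 6.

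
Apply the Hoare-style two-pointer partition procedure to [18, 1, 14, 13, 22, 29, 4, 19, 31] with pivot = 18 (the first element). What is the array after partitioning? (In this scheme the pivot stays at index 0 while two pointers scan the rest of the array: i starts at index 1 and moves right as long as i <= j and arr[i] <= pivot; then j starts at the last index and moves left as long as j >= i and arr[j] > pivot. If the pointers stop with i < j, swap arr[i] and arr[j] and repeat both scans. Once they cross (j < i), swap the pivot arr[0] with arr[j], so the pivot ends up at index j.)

Hoare-style two-pointer partition with pivot = 18:

Initial array: [18, 1, 14, 13, 22, 29, 4, 19, 31]

Pointers start at i = 1, j = 8.
i stops at index 4 (arr[4]=22 > 18), j stops at index 6 (arr[6]=4 <= 18): swap arr[4] and arr[6], array becomes [18, 1, 14, 13, 4, 29, 22, 19, 31]
i ends at 5, j ends at 4: the pointers have crossed (j < i), so scanning stops.

Swap pivot arr[0] with arr[4] to place pivot at position 4: [4, 1, 14, 13, 18, 29, 22, 19, 31]
Pivot position: 4

After partitioning with pivot 18, the array becomes [4, 1, 14, 13, 18, 29, 22, 19, 31]. The pivot is placed at index 4. All elements to the left of the pivot are <= 18, and all elements to the right are > 18.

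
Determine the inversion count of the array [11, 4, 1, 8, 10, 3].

Finding inversions in [11, 4, 1, 8, 10, 3]:

(0, 1): arr[0]=11 > arr[1]=4
(0, 2): arr[0]=11 > arr[2]=1
(0, 3): arr[0]=11 > arr[3]=8
(0, 4): arr[0]=11 > arr[4]=10
(0, 5): arr[0]=11 > arr[5]=3
(1, 2): arr[1]=4 > arr[2]=1
(1, 5): arr[1]=4 > arr[5]=3
(3, 5): arr[3]=8 > arr[5]=3
(4, 5): arr[4]=10 > arr[5]=3

Total inversions: 9

The array has 9 inversion(s): (0,1), (0,2), (0,3), (0,4), (0,5), (1,2), (1,5), (3,5), (4,5). Each pair (i,j) satisfies i < j and arr[i] > arr[j].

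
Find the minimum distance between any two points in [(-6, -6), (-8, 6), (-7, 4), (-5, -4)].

Computing all pairwise distances among 4 points:

d((-6, -6), (-8, 6)) = 12.1655
d((-6, -6), (-7, 4)) = 10.0499
d((-6, -6), (-5, -4)) = 2.2361 <-- minimum
d((-8, 6), (-7, 4)) = 2.2361 <-- minimum
d((-8, 6), (-5, -4)) = 10.4403
d((-7, 4), (-5, -4)) = 8.2462

Minimum distance: 2.2361 (tie among 2 pairs: (-6, -6) and (-5, -4); (-8, 6) and (-7, 4))

The minimum Euclidean distance is 2.2361. There is a tie: 2 pairs achieve this minimum — (-6, -6) and (-5, -4); (-8, 6) and (-7, 4). Any of these is a valid closest pair. For 4 points, brute-force pairwise comparison is shown above. For large n, the divide-and-conquer algorithm (sort by x, recurse on halves, check the dividing strip) achieves O(n log n).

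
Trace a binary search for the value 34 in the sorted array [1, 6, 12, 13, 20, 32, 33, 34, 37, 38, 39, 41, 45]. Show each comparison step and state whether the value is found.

Binary search for 34 in [1, 6, 12, 13, 20, 32, 33, 34, 37, 38, 39, 41, 45]:

lo=0, hi=12, mid=6, arr[mid]=33 -> 33 < 34, search right half
lo=7, hi=12, mid=9, arr[mid]=38 -> 38 > 34, search left half
lo=7, hi=8, mid=7, arr[mid]=34 -> Found target at index 7!

Binary search finds 34 at index 7 after 3 comparisons. The search repeatedly halves the search space by comparing with the middle element.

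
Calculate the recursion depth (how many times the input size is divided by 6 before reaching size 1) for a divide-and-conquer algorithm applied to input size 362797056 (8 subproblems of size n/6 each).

For divide and conquer with division factor 6:

Problem sizes at each level:
Level 0: 362797056
Level 1: 60466176
Level 2: 10077696
Level 3: 1679616
Level 4: 279936
Level 5: 46656
Level 6: 7776
Level 7: 1296
Level 8: 216
Level 9: 36
Level 10: 6
Level 11: 1

The root is level 0 and the size-1 base case is level 11 (the tree spans levels 0 through 11, i.e. 12 levels counting the root), so the depth is the number of divisions: log_6(362797056) = 11

The recursion tree depth is log_6(362797056) = 11. At each level, the problem size is divided by 6, so it takes 11 divisions to reduce to a base case of size 1. The algorithm makes 8 recursive calls at each level.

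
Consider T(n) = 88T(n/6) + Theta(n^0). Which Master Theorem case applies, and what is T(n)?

Master Theorem for T(n) = 88T(n/6) + O(n^0):

a = 88, b = 6, c = 0
log_b(a) = log_6(88) = 2.4988

Case 1: c = 0 < log_6(88) = 2.4988
T(n) = O(n^(log_6 88))

For T(n) = 88T(n/6) + O(n^0): log_6(88) = 2.4988. This is Case 1 of the Master Theorem (c < log_b(a), work dominated by leaves), giving O(n^(log_6 88)).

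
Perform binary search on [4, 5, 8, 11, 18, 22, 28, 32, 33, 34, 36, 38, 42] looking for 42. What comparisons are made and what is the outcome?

Binary search for 42 in [4, 5, 8, 11, 18, 22, 28, 32, 33, 34, 36, 38, 42]:

lo=0, hi=12, mid=6, arr[mid]=28 -> 28 < 42, search right half
lo=7, hi=12, mid=9, arr[mid]=34 -> 34 < 42, search right half
lo=10, hi=12, mid=11, arr[mid]=38 -> 38 < 42, search right half
lo=12, hi=12, mid=12, arr[mid]=42 -> Found target at index 12!

Binary search finds 42 at index 12 after 4 comparisons. The search repeatedly halves the search space by comparing with the middle element.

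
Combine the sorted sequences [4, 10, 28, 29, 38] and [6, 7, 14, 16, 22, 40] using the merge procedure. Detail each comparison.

Merging process:

Compare 4 vs 6: take 4 from left. Merged: [4]
Compare 10 vs 6: take 6 from right. Merged: [4, 6]
Compare 10 vs 7: take 7 from right. Merged: [4, 6, 7]
Compare 10 vs 14: take 10 from left. Merged: [4, 6, 7, 10]
Compare 28 vs 14: take 14 from right. Merged: [4, 6, 7, 10, 14]
Compare 28 vs 16: take 16 from right. Merged: [4, 6, 7, 10, 14, 16]
Compare 28 vs 22: take 22 from right. Merged: [4, 6, 7, 10, 14, 16, 22]
Compare 28 vs 40: take 28 from left. Merged: [4, 6, 7, 10, 14, 16, 22, 28]
Compare 29 vs 40: take 29 from left. Merged: [4, 6, 7, 10, 14, 16, 22, 28, 29]
Compare 38 vs 40: take 38 from left. Merged: [4, 6, 7, 10, 14, 16, 22, 28, 29, 38]
Append remaining from right: [40]. Merged: [4, 6, 7, 10, 14, 16, 22, 28, 29, 38, 40]

Final merged array: [4, 6, 7, 10, 14, 16, 22, 28, 29, 38, 40]
Total comparisons: 10

The merged array is [4, 6, 7, 10, 14, 16, 22, 28, 29, 38, 40], requiring 10 comparisons. The merge step runs in O(n) time where n is the total number of elements.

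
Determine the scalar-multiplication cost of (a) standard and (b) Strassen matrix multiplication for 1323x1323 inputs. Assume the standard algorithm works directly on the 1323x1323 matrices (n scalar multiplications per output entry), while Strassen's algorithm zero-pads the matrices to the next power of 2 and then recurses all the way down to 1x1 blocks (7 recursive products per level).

Matrix multiplication for 1323x1323 matrices:

Strassen's algorithm requires power-of-2 dimensions. Pad 1323x1323 to 2048x2048 (next power of 2).

Standard algorithm: 1323^3 = 2315685267 multiplications
Strassen's algorithm: 7^(log2(2048)) = 7^11 = 1977326743 multiplications
Savings: 2315685267 - 1977326743 = 338358524 multiplications

Standard: 2315685267 multiplications (1323^3). Strassen: 1977326743 multiplications (7^11, after padding to 2048x2048). Strassen reduces 8 recursive multiplications to 7 at each level.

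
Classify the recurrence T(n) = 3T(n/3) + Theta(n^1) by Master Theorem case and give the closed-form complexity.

Master Theorem for T(n) = 3T(n/3) + O(n^1):

a = 3, b = 3, c = 1
log_b(a) = log_3(3) = 1.0000

Case 2: c = 1 = log_3(3) = 1.0000
T(n) = O(n^1 log n) = O(n log n)

For T(n) = 3T(n/3) + O(n^1): log_3(3) = 1.0000. This is Case 2 of the Master Theorem (c = log_b(a), equal work at all levels), giving O(n log n).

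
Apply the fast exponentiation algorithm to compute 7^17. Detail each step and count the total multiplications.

Computing 7^17 by squaring (build up from 7^1; each line after the first costs one multiplication):

7^1 = 7
7^2 = (7^1)^2 = 7^2 = 49
7^4 = (7^2)^2 = 49^2 = 2401
7^8 = (7^4)^2 = 2401^2 = 5764801
7^16 = (7^8)^2 = 5764801^2 = 33232930569601
7^17 = 7 * 7^16 = 7 * 33232930569601 = 232630513987207

Result: 232630513987207
Multiplications needed: 5 (5 lines after 7^1)

7^17 = 232630513987207. Using exponentiation by squaring, this requires 5 multiplications. The key idea: if the exponent is even, square the half-power; if odd, multiply by the base once.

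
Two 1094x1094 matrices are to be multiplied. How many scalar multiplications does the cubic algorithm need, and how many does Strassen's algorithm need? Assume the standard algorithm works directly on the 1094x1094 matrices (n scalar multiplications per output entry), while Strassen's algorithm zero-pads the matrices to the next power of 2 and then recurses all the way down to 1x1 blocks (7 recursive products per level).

Matrix multiplication for 1094x1094 matrices:

Strassen's algorithm requires power-of-2 dimensions. Pad 1094x1094 to 2048x2048 (next power of 2).

Standard algorithm: 1094^3 = 1309338584 multiplications
Strassen's algorithm: 7^(log2(2048)) = 7^11 = 1977326743 multiplications
Difference: 1309338584 - 1977326743 = -667988159 (Strassen uses MORE here due to padding overhead — for small or just-over-power-of-2 n, padding can outweigh the per-level savings)

Standard: 1309338584 multiplications (1094^3). Strassen: 1977326743 multiplications (7^11, after padding to 2048x2048). Strassen reduces 8 recursive multiplications to 7 at each level.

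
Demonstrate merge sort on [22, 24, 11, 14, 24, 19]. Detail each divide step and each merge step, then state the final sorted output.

Merge sort trace:

Split: [22, 24, 11, 14, 24, 19] -> [22, 24, 11] and [14, 24, 19]
  Split: [22, 24, 11] -> [22] and [24, 11]
    Split: [24, 11] -> [24] and [11]
    Merge: [24] + [11] -> [11, 24]
  Merge: [22] + [11, 24] -> [11, 22, 24]
  Split: [14, 24, 19] -> [14] and [24, 19]
    Split: [24, 19] -> [24] and [19]
    Merge: [24] + [19] -> [19, 24]
  Merge: [14] + [19, 24] -> [14, 19, 24]
Merge: [11, 22, 24] + [14, 19, 24] -> [11, 14, 19, 22, 24, 24]

Final sorted array: [11, 14, 19, 22, 24, 24]

The merge sort proceeds by recursively splitting the array and merging sorted halves.
After all merges, the sorted array is [11, 14, 19, 22, 24, 24].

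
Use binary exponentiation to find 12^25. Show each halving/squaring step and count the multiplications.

Computing 12^25 by squaring (build up from 12^1; each line after the first costs one multiplication):

12^1 = 12
12^2 = (12^1)^2 = 12^2 = 144
12^3 = 12 * 12^2 = 12 * 144 = 1728
12^6 = (12^3)^2 = 1728^2 = 2985984
12^12 = (12^6)^2 = 2985984^2 = 8916100448256
12^24 = (12^12)^2 = 8916100448256^2 = 79496847203390844133441536
12^25 = 12 * 12^24 = 12 * 79496847203390844133441536 = 953962166440690129601298432

Result: 953962166440690129601298432
Multiplications needed: 6 (6 lines after 12^1)

12^25 = 953962166440690129601298432. Using exponentiation by squaring, this requires 6 multiplications. The key idea: if the exponent is even, square the half-power; if odd, multiply by the base once.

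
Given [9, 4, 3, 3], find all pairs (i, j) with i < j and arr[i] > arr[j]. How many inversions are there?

Finding inversions in [9, 4, 3, 3]:

(0, 1): arr[0]=9 > arr[1]=4
(0, 2): arr[0]=9 > arr[2]=3
(0, 3): arr[0]=9 > arr[3]=3
(1, 2): arr[1]=4 > arr[2]=3
(1, 3): arr[1]=4 > arr[3]=3

Total inversions: 5

The array has 5 inversion(s): (0,1), (0,2), (0,3), (1,2), (1,3). Each pair (i,j) satisfies i < j and arr[i] > arr[j].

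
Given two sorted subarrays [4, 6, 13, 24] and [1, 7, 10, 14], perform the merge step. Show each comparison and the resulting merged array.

Merging process:

Compare 4 vs 1: take 1 from right. Merged: [1]
Compare 4 vs 7: take 4 from left. Merged: [1, 4]
Compare 6 vs 7: take 6 from left. Merged: [1, 4, 6]
Compare 13 vs 7: take 7 from right. Merged: [1, 4, 6, 7]
Compare 13 vs 10: take 10 from right. Merged: [1, 4, 6, 7, 10]
Compare 13 vs 14: take 13 from left. Merged: [1, 4, 6, 7, 10, 13]
Compare 24 vs 14: take 14 from right. Merged: [1, 4, 6, 7, 10, 13, 14]
Append remaining from left: [24]. Merged: [1, 4, 6, 7, 10, 13, 14, 24]

Final merged array: [1, 4, 6, 7, 10, 13, 14, 24]
Total comparisons: 7

The merged array is [1, 4, 6, 7, 10, 13, 14, 24], requiring 7 comparisons. The merge step runs in O(n) time where n is the total number of elements.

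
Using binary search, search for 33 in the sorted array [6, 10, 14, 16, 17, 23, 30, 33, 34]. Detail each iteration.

Binary search for 33 in [6, 10, 14, 16, 17, 23, 30, 33, 34]:

lo=0, hi=8, mid=4, arr[mid]=17 -> 17 < 33, search right half
lo=5, hi=8, mid=6, arr[mid]=30 -> 30 < 33, search right half
lo=7, hi=8, mid=7, arr[mid]=33 -> Found target at index 7!

Binary search finds 33 at index 7 after 3 comparisons. The search repeatedly halves the search space by comparing with the middle element.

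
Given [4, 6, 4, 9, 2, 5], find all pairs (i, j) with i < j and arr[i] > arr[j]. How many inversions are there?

Finding inversions in [4, 6, 4, 9, 2, 5]:

(0, 4): arr[0]=4 > arr[4]=2
(1, 2): arr[1]=6 > arr[2]=4
(1, 4): arr[1]=6 > arr[4]=2
(1, 5): arr[1]=6 > arr[5]=5
(2, 4): arr[2]=4 > arr[4]=2
(3, 4): arr[3]=9 > arr[4]=2
(3, 5): arr[3]=9 > arr[5]=5

Total inversions: 7

The array has 7 inversion(s): (0,4), (1,2), (1,4), (1,5), (2,4), (3,4), (3,5). Each pair (i,j) satisfies i < j and arr[i] > arr[j].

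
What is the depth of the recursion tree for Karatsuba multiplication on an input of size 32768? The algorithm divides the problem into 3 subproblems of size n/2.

For divide and conquer with division factor 2:

Problem sizes at each level:
Level 0: 32768
Level 1: 16384
Level 2: 8192
Level 3: 4096
Level 4: 2048
Level 5: 1024
Level 6: 512
Level 7: 256
Level 8: 128
Level 9: 64
Level 10: 32
Level 11: 16
Level 12: 8
Level 13: 4
Level 14: 2
Level 15: 1

The root is level 0 and the size-1 base case is level 15 (the tree spans levels 0 through 15, i.e. 16 levels counting the root), so the depth is the number of divisions: log_2(32768) = 15

The recursion tree depth is log_2(32768) = 15. At each level, the problem size is divided by 2, so it takes 15 divisions to reduce to a base case of size 1. The algorithm makes 3 recursive calls at each level.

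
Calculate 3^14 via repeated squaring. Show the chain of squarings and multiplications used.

Computing 3^14 by squaring (build up from 3^1; each line after the first costs one multiplication):

3^1 = 3
3^2 = (3^1)^2 = 3^2 = 9
3^3 = 3 * 3^2 = 3 * 9 = 27
3^6 = (3^3)^2 = 27^2 = 729
3^7 = 3 * 3^6 = 3 * 729 = 2187
3^14 = (3^7)^2 = 2187^2 = 4782969

Result: 4782969
Multiplications needed: 5 (5 lines after 3^1)

3^14 = 4782969. Using exponentiation by squaring, this requires 5 multiplications. The key idea: if the exponent is even, square the half-power; if odd, multiply by the base once.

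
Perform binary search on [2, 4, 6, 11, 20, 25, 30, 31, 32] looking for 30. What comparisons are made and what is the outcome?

Binary search for 30 in [2, 4, 6, 11, 20, 25, 30, 31, 32]:

lo=0, hi=8, mid=4, arr[mid]=20 -> 20 < 30, search right half
lo=5, hi=8, mid=6, arr[mid]=30 -> Found target at index 6!

Binary search finds 30 at index 6 after 2 comparisons. The search repeatedly halves the search space by comparing with the middle element.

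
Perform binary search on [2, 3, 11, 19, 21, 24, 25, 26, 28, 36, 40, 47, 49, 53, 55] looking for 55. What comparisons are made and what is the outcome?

Binary search for 55 in [2, 3, 11, 19, 21, 24, 25, 26, 28, 36, 40, 47, 49, 53, 55]:

lo=0, hi=14, mid=7, arr[mid]=26 -> 26 < 55, search right half
lo=8, hi=14, mid=11, arr[mid]=47 -> 47 < 55, search right half
lo=12, hi=14, mid=13, arr[mid]=53 -> 53 < 55, search right half
lo=14, hi=14, mid=14, arr[mid]=55 -> Found target at index 14!

Binary search finds 55 at index 14 after 4 comparisons. The search repeatedly halves the search space by comparing with the middle element.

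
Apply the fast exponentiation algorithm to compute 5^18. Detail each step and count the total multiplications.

Computing 5^18 by squaring (build up from 5^1; each line after the first costs one multiplication):

5^1 = 5
5^2 = (5^1)^2 = 5^2 = 25
5^4 = (5^2)^2 = 25^2 = 625
5^8 = (5^4)^2 = 625^2 = 390625
5^9 = 5 * 5^8 = 5 * 390625 = 1953125
5^18 = (5^9)^2 = 1953125^2 = 3814697265625

Result: 3814697265625
Multiplications needed: 5 (5 lines after 5^1)

5^18 = 3814697265625. Using exponentiation by squaring, this requires 5 multiplications. The key idea: if the exponent is even, square the half-power; if odd, multiply by the base once.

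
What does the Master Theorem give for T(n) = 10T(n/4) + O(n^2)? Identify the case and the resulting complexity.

Master Theorem for T(n) = 10T(n/4) + O(n^2):

a = 10, b = 4, c = 2
log_b(a) = log_4(10) = 1.6610

Case 3: c = 2 > log_4(10) = 1.6610
T(n) = O(n^2) = O(n^2)

For T(n) = 10T(n/4) + O(n^2): log_4(10) = 1.6610. This is Case 3 of the Master Theorem (c > log_b(a), work dominated by root), giving O(n^2).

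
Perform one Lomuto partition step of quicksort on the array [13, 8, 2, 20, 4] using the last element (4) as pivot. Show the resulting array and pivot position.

Lomuto partition with pivot = 4:

Initial array: [13, 8, 2, 20, 4]

arr[0]=13 > 4: no swap
arr[1]=8 > 4: no swap
arr[2]=2 <= 4: swap with position 0, array becomes [2, 8, 13, 20, 4]
arr[3]=20 > 4: no swap

Place pivot at position 1: [2, 4, 13, 20, 8]
Pivot position: 1

After partitioning with pivot 4, the array becomes [2, 4, 13, 20, 8]. The pivot is placed at index 1. All elements to the left of the pivot are <= 4, and all elements to the right are > 4.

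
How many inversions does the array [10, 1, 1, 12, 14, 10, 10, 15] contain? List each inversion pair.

Finding inversions in [10, 1, 1, 12, 14, 10, 10, 15]:

(0, 1): arr[0]=10 > arr[1]=1
(0, 2): arr[0]=10 > arr[2]=1
(3, 5): arr[3]=12 > arr[5]=10
(3, 6): arr[3]=12 > arr[6]=10
(4, 5): arr[4]=14 > arr[5]=10
(4, 6): arr[4]=14 > arr[6]=10

Total inversions: 6

The array has 6 inversion(s): (0,1), (0,2), (3,5), (3,6), (4,5), (4,6). Each pair (i,j) satisfies i < j and arr[i] > arr[j].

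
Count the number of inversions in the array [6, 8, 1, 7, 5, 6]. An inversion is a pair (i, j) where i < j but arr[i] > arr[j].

Finding inversions in [6, 8, 1, 7, 5, 6]:

(0, 2): arr[0]=6 > arr[2]=1
(0, 4): arr[0]=6 > arr[4]=5
(1, 2): arr[1]=8 > arr[2]=1
(1, 3): arr[1]=8 > arr[3]=7
(1, 4): arr[1]=8 > arr[4]=5
(1, 5): arr[1]=8 > arr[5]=6
(3, 4): arr[3]=7 > arr[4]=5
(3, 5): arr[3]=7 > arr[5]=6

Total inversions: 8

The array has 8 inversion(s): (0,2), (0,4), (1,2), (1,3), (1,4), (1,5), (3,4), (3,5). Each pair (i,j) satisfies i < j and arr[i] > arr[j].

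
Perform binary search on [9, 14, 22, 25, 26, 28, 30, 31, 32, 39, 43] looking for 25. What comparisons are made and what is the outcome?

Binary search for 25 in [9, 14, 22, 25, 26, 28, 30, 31, 32, 39, 43]:

lo=0, hi=10, mid=5, arr[mid]=28 -> 28 > 25, search left half
lo=0, hi=4, mid=2, arr[mid]=22 -> 22 < 25, search right half
lo=3, hi=4, mid=3, arr[mid]=25 -> Found target at index 3!

Binary search finds 25 at index 3 after 3 comparisons. The search repeatedly halves the search space by comparing with the middle element.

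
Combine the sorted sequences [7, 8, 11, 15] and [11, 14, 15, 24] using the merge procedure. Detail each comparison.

Merging process:

Compare 7 vs 11: take 7 from left. Merged: [7]
Compare 8 vs 11: take 8 from left. Merged: [7, 8]
Compare 11 vs 11: take 11 from left. Merged: [7, 8, 11]
Compare 15 vs 11: take 11 from right. Merged: [7, 8, 11, 11]
Compare 15 vs 14: take 14 from right. Merged: [7, 8, 11, 11, 14]
Compare 15 vs 15: take 15 from left. Merged: [7, 8, 11, 11, 14, 15]
Append remaining from right: [15, 24]. Merged: [7, 8, 11, 11, 14, 15, 15, 24]

Final merged array: [7, 8, 11, 11, 14, 15, 15, 24]
Total comparisons: 6

The merged array is [7, 8, 11, 11, 14, 15, 15, 24], requiring 6 comparisons. The merge step runs in O(n) time where n is the total number of elements.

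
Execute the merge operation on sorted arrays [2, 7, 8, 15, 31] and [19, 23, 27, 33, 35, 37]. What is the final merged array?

Merging process:

Compare 2 vs 19: take 2 from left. Merged: [2]
Compare 7 vs 19: take 7 from left. Merged: [2, 7]
Compare 8 vs 19: take 8 from left. Merged: [2, 7, 8]
Compare 15 vs 19: take 15 from left. Merged: [2, 7, 8, 15]
Compare 31 vs 19: take 19 from right. Merged: [2, 7, 8, 15, 19]
Compare 31 vs 23: take 23 from right. Merged: [2, 7, 8, 15, 19, 23]
Compare 31 vs 27: take 27 from right. Merged: [2, 7, 8, 15, 19, 23, 27]
Compare 31 vs 33: take 31 from left. Merged: [2, 7, 8, 15, 19, 23, 27, 31]
Append remaining from right: [33, 35, 37]. Merged: [2, 7, 8, 15, 19, 23, 27, 31, 33, 35, 37]

Final merged array: [2, 7, 8, 15, 19, 23, 27, 31, 33, 35, 37]
Total comparisons: 8

The merged array is [2, 7, 8, 15, 19, 23, 27, 31, 33, 35, 37], requiring 8 comparisons. The merge step runs in O(n) time where n is the total number of elements.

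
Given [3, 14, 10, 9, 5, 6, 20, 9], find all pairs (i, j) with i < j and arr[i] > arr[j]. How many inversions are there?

Finding inversions in [3, 14, 10, 9, 5, 6, 20, 9]:

(1, 2): arr[1]=14 > arr[2]=10
(1, 3): arr[1]=14 > arr[3]=9
(1, 4): arr[1]=14 > arr[4]=5
(1, 5): arr[1]=14 > arr[5]=6
(1, 7): arr[1]=14 > arr[7]=9
(2, 3): arr[2]=10 > arr[3]=9
(2, 4): arr[2]=10 > arr[4]=5
(2, 5): arr[2]=10 > arr[5]=6
(2, 7): arr[2]=10 > arr[7]=9
(3, 4): arr[3]=9 > arr[4]=5
(3, 5): arr[3]=9 > arr[5]=6
(6, 7): arr[6]=20 > arr[7]=9

Total inversions: 12

The array has 12 inversion(s): (1,2), (1,3), (1,4), (1,5), (1,7), (2,3), (2,4), (2,5), (2,7), (3,4), (3,5), (6,7). Each pair (i,j) satisfies i < j and arr[i] > arr[j].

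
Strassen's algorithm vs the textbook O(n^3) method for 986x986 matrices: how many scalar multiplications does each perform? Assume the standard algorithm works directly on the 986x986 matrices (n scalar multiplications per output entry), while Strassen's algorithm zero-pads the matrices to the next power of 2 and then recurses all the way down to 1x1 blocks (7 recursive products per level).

Matrix multiplication for 986x986 matrices:

Strassen's algorithm requires power-of-2 dimensions. Pad 986x986 to 1024x1024 (next power of 2).

Standard algorithm: 986^3 = 958585256 multiplications
Strassen's algorithm: 7^(log2(1024)) = 7^10 = 282475249 multiplications
Savings: 958585256 - 282475249 = 676110007 multiplications

Standard: 958585256 multiplications (986^3). Strassen: 282475249 multiplications (7^10, after padding to 1024x1024). Strassen reduces 8 recursive multiplications to 7 at each level.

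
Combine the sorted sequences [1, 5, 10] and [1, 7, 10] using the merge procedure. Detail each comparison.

Merging process:

Compare 1 vs 1: take 1 from left. Merged: [1]
Compare 5 vs 1: take 1 from right. Merged: [1, 1]
Compare 5 vs 7: take 5 from left. Merged: [1, 1, 5]
Compare 10 vs 7: take 7 from right. Merged: [1, 1, 5, 7]
Compare 10 vs 10: take 10 from left. Merged: [1, 1, 5, 7, 10]
Append remaining from right: [10]. Merged: [1, 1, 5, 7, 10, 10]

Final merged array: [1, 1, 5, 7, 10, 10]
Total comparisons: 5

The merged array is [1, 1, 5, 7, 10, 10], requiring 5 comparisons. The merge step runs in O(n) time where n is the total number of elements.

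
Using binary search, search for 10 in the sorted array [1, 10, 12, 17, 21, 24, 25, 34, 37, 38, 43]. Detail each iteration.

Binary search for 10 in [1, 10, 12, 17, 21, 24, 25, 34, 37, 38, 43]:

lo=0, hi=10, mid=5, arr[mid]=24 -> 24 > 10, search left half
lo=0, hi=4, mid=2, arr[mid]=12 -> 12 > 10, search left half
lo=0, hi=1, mid=0, arr[mid]=1 -> 1 < 10, search right half
lo=1, hi=1, mid=1, arr[mid]=10 -> Found target at index 1!

Binary search finds 10 at index 1 after 4 comparisons. The search repeatedly halves the search space by comparing with the middle element.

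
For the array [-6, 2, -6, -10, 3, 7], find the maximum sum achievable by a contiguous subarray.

Using Kadane's algorithm on [-6, 2, -6, -10, 3, 7]:

Scanning through the array:
Position 1 (value 2): max_ending_here = 2, max_so_far = 2
Position 2 (value -6): max_ending_here = -4, max_so_far = 2
Position 3 (value -10): max_ending_here = -10, max_so_far = 2
Position 4 (value 3): max_ending_here = 3, max_so_far = 3
Position 5 (value 7): max_ending_here = 10, max_so_far = 10

Maximum subarray: [3, 7]
Maximum sum: 10

The maximum subarray is [3, 7] with sum 10. This subarray runs from index 4 to index 5.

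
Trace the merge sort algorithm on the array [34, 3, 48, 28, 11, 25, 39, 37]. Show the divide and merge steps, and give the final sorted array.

Merge sort trace:

Split: [34, 3, 48, 28, 11, 25, 39, 37] -> [34, 3, 48, 28] and [11, 25, 39, 37]
  Split: [34, 3, 48, 28] -> [34, 3] and [48, 28]
    Split: [34, 3] -> [34] and [3]
    Merge: [34] + [3] -> [3, 34]
    Split: [48, 28] -> [48] and [28]
    Merge: [48] + [28] -> [28, 48]
  Merge: [3, 34] + [28, 48] -> [3, 28, 34, 48]
  Split: [11, 25, 39, 37] -> [11, 25] and [39, 37]
    Split: [11, 25] -> [11] and [25]
    Merge: [11] + [25] -> [11, 25]
    Split: [39, 37] -> [39] and [37]
    Merge: [39] + [37] -> [37, 39]
  Merge: [11, 25] + [37, 39] -> [11, 25, 37, 39]
Merge: [3, 28, 34, 48] + [11, 25, 37, 39] -> [3, 11, 25, 28, 34, 37, 39, 48]

Final sorted array: [3, 11, 25, 28, 34, 37, 39, 48]

The merge sort proceeds by recursively splitting the array and merging sorted halves.
After all merges, the sorted array is [3, 11, 25, 28, 34, 37, 39, 48].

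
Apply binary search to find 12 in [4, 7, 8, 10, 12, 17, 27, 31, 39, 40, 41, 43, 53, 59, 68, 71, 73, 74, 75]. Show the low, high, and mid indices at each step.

Binary search for 12 in [4, 7, 8, 10, 12, 17, 27, 31, 39, 40, 41, 43, 53, 59, 68, 71, 73, 74, 75]:

lo=0, hi=18, mid=9, arr[mid]=40 -> 40 > 12, search left half
lo=0, hi=8, mid=4, arr[mid]=12 -> Found target at index 4!

Binary search finds 12 at index 4 after 2 comparisons. The search repeatedly halves the search space by comparing with the middle element.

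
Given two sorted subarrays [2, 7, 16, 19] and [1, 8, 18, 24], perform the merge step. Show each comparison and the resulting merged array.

Merging process:

Compare 2 vs 1: take 1 from right. Merged: [1]
Compare 2 vs 8: take 2 from left. Merged: [1, 2]
Compare 7 vs 8: take 7 from left. Merged: [1, 2, 7]
Compare 16 vs 8: take 8 from right. Merged: [1, 2, 7, 8]
Compare 16 vs 18: take 16 from left. Merged: [1, 2, 7, 8, 16]
Compare 19 vs 18: take 18 from right. Merged: [1, 2, 7, 8, 16, 18]
Compare 19 vs 24: take 19 from left. Merged: [1, 2, 7, 8, 16, 18, 19]
Append remaining from right: [24]. Merged: [1, 2, 7, 8, 16, 18, 19, 24]

Final merged array: [1, 2, 7, 8, 16, 18, 19, 24]
Total comparisons: 7

The merged array is [1, 2, 7, 8, 16, 18, 19, 24], requiring 7 comparisons. The merge step runs in O(n) time where n is the total number of elements.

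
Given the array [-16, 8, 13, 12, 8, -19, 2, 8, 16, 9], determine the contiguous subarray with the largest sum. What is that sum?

Using Kadane's algorithm on [-16, 8, 13, 12, 8, -19, 2, 8, 16, 9]:

Scanning through the array:
Position 1 (value 8): max_ending_here = 8, max_so_far = 8
Position 2 (value 13): max_ending_here = 21, max_so_far = 21
Position 3 (value 12): max_ending_here = 33, max_so_far = 33
Position 4 (value 8): max_ending_here = 41, max_so_far = 41
Position 5 (value -19): max_ending_here = 22, max_so_far = 41
Position 6 (value 2): max_ending_here = 24, max_so_far = 41
Position 7 (value 8): max_ending_here = 32, max_so_far = 41
Position 8 (value 16): max_ending_here = 48, max_so_far = 48
Position 9 (value 9): max_ending_here = 57, max_so_far = 57

Maximum subarray: [8, 13, 12, 8, -19, 2, 8, 16, 9]
Maximum sum: 57

The maximum subarray is [8, 13, 12, 8, -19, 2, 8, 16, 9] with sum 57. This subarray runs from index 1 to index 9.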